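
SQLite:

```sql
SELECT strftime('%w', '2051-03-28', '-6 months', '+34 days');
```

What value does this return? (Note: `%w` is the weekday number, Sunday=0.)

2

First apply '-6 months', '+34 days': 2051-03-28 → 2050-11-01.
2050-11-01 is a Tuesday; with Sunday=0 that is 2.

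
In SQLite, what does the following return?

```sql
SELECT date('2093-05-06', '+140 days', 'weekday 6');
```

Applying '+140 days' to 2093-05-06: counting 140 days forward gives 2093-09-23.
`weekday 6` advances to the next Saturday; 2093-09-23 is a Wednesday, so it moves forward to 2093-09-26.

2093-09-26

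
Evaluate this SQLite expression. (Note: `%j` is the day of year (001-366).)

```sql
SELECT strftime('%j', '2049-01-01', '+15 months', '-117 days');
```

339

First apply '+15 months', '-117 days': 2049-01-01 → 2049-12-05.
Day-of-year for 2049-12-05: days since 2049-01-01 inclusive = 339, zero-padded to 339.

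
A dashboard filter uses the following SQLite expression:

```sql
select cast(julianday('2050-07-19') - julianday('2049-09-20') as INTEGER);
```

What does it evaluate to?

302

10 days remain in September 2049 after the 20th (30 − 20).
Full months from October 2049 through June 2050 contribute their day counts.
Then 19 days into July 2050.
Total: 10 + 31 + 30 + 31 + 31 + 28 + 31 + 30 + 31 + 30 + 19 = 302.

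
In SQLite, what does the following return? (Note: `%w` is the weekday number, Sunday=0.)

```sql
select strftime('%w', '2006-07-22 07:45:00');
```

2006-07-22 is a Saturday; with Sunday=0 that is 6.

6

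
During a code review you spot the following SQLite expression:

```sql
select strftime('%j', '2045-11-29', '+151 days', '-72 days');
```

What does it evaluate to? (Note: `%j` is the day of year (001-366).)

First apply '+151 days', '-72 days': 2045-11-29 → 2046-02-16.
Day-of-year for 2046-02-16: days since 2046-01-01 inclusive = 47, zero-padded to 047.

047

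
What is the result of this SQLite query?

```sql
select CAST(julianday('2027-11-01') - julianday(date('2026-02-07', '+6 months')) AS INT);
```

Adding +6 months to 2026-02-07 gives 2026-08-07.
24 days remain in August 2026 after the 7th (31 − 7).
Full months from September 2026 through October 2027 contribute their day counts.
Then 1 day into November 2027.
Total: 24 + 30 + 31 + 30 + 31 + 31 + 28 + 31 + 30 + 31 + 30 + 31 + 31 + 30 + 31 + 1 = 451.

451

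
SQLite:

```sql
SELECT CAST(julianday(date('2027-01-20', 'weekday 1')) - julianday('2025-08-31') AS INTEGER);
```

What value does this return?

`weekday 1` advances to the next Monday; 2027-01-20 is a Wednesday, so it moves forward to 2027-01-25.
0 days remain in August 2025 after the 31st (31 − 31).
Full months from September 2025 through December 2026 contribute their day counts.
Then 25 days into January 2027.
Total: 0 + 30 + 31 + 30 + 31 + 31 + 28 + 31 + 30 + 31 + 30 + 31 + 31 + 30 + 31 + 30 + 31 + 25 = 512.

512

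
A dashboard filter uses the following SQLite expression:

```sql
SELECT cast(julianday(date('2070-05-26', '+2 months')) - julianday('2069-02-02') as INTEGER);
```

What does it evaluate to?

539

Adding +2 months to 2070-05-26 gives 2070-07-26.
26 days remain in February 2069 after the 2nd (28 − 2).
Full months from March 2069 through June 2070 contribute their day counts.
Then 26 days into July 2070.
Total: 26 + 31 + 30 + 31 + 30 + 31 + 31 + 30 + 31 + 30 + 31 + 31 + 28 + 31 + 30 + 31 + 30 + 26 = 539.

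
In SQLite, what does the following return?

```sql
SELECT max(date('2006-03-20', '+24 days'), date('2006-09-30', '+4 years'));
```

date('2006-03-20', '+24 days') → 2006-04-13.
date('2006-09-30', '+4 years') → 2010-09-30.
Later of the two is 2010-09-30.

2010-09-30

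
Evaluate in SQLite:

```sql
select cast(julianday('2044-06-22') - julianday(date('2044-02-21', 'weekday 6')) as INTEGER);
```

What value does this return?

116

`weekday 6` advances to the next Saturday; 2044-02-21 is a Sunday, so it moves forward to 2044-02-27.
2 days remain in February 2044 after the 27th (29 − 27).
March 2044: 31 days.
April 2044: 30 days.
May 2044: 31 days.
Then 22 days into June 2044.
Total: 2 + 31 + 30 + 31 + 22 = 116.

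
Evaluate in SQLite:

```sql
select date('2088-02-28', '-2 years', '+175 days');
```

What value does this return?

2086-08-22

Adding -2 years to 2088-02-28 gives 2086-02-28.
Applying '+175 days' to 2086-02-28: counting 175 days forward gives 2086-08-22.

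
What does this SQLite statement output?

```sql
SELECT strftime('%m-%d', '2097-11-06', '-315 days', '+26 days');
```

First apply '-315 days', '+26 days': 2097-11-06 → 2097-01-21.
`%m-%d` extracts the month-day: 01-21.

01-21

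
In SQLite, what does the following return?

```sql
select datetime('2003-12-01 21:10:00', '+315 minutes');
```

2003-12-02 02:25:00

315 minutes = 5h 15m; +315 minutes from 2003-12-01 21:10:00 is 2003-12-02 02:25:00 (crosses midnight).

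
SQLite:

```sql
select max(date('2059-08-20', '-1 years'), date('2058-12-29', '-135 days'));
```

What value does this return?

2058-08-20

date('2059-08-20', '-1 years') → 2058-08-20.
date('2058-12-29', '-135 days') → 2058-08-16.
Later of the two is 2058-08-20.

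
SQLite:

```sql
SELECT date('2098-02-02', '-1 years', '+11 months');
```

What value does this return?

2098-01-02

Adding -1 year to 2098-02-02 gives 2097-02-02.
Adding +11 months to 2097-02-02 gives 2098-01-02.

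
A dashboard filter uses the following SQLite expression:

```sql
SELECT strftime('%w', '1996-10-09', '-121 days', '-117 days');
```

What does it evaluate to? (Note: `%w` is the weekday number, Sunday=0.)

First apply '-121 days', '-117 days': 1996-10-09 → 1996-02-14.
1996-02-14 is a Wednesday; with Sunday=0 that is 3.

3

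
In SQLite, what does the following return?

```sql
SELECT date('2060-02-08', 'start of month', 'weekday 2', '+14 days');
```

`start of month` rewinds 2060-02-08 to 2060-02-01.
`weekday 2` advances to the next Tuesday; 2060-02-01 is a Sunday, so it moves forward to 2060-02-03.
Advancing 14 more days within February lands on 2060-02-17.

2060-02-17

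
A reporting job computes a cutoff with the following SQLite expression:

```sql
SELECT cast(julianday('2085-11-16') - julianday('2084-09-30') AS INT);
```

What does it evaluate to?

412

0 days remain in September 2084 after the 30th (30 − 30).
Full months from October 2084 through October 2085 contribute their day counts.
Then 16 days into November 2085.
Total: 0 + 31 + 30 + 31 + 31 + 28 + 31 + 30 + 31 + 30 + 31 + 31 + 30 + 31 + 16 = 412.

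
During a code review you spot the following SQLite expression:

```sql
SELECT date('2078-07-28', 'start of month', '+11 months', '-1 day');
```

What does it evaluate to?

2079-05-31

`start of month` rewinds 2078-07-28 to 2078-07-01.
Adding +11 months to 2078-07-01 gives 2079-06-01.
Going back 1 day from 2079-06-01 reaches 2079-05-31 (last day of May, 31 days).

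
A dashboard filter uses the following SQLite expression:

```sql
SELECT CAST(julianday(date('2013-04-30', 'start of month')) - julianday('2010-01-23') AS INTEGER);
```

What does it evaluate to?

1164

`start of month` rewinds 2013-04-30 to 2013-04-01.
8 days remain in January 2010 after the 23rd (31 − 23).
Full months from February 2010 through March 2013 contribute their day counts.
Then 1 day into April 2013.
Total: 8 + 28 + 31 + 30 + 31 + 30 + 31 + 31 + 30 + 31 + 30 + 31 + 31 + 28 + 31 + 30 + 31 + 30 + 31 + 31 + 30 + 31 + 30 + 31 + 31 + 29 + 31 + 30 + 31 + 30 + 31 + 31 + 30 + 31 + 30 + 31 + 31 + 28 + 31 + 1 = 1164.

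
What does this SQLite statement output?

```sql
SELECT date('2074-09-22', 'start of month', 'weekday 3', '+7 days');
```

`start of month` rewinds 2074-09-22 to 2074-09-01.
`weekday 3` advances to the next Wednesday; 2074-09-01 is a Saturday, so it moves forward to 2074-09-05.
Advancing 7 more days within September lands on 2074-09-12.

2074-09-12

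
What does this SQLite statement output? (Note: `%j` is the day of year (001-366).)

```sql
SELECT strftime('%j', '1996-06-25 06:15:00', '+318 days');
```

129

First apply '+318 days': 1996-06-25 06:15:00 → 1997-05-09 06:15:00.
Day-of-year for 1997-05-09: days since 1997-01-01 inclusive = 129, zero-padded to 129.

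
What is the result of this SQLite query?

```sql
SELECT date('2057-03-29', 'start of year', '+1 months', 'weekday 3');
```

`start of year` rewinds 2057-03-29 to 2057-01-01.
Adding +1 month to 2057-01-01 gives 2057-02-01.
`weekday 3` advances to the next Wednesday; 2057-02-01 is a Thursday, so it moves forward to 2057-02-07.

2057-02-07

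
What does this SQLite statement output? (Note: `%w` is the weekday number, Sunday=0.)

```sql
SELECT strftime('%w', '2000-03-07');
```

2

2000-03-07 is a Tuesday; with Sunday=0 that is 2.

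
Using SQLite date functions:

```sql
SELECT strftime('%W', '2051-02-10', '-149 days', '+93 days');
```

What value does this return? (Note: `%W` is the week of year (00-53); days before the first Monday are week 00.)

First apply '-149 days', '+93 days': 2051-02-10 → 2050-12-16.
2050-12-16 is a Friday. SQLite's %W counts Mondays since the year started; the result is 50.

50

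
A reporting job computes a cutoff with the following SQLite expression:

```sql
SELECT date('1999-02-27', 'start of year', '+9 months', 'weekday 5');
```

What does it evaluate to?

`start of year` rewinds 1999-02-27 to 1999-01-01.
Adding +9 months to 1999-01-01 gives 1999-10-01.
`weekday 5` advances to the next Friday; 1999-10-01 is already a Friday, so it stays at 1999-10-01.

1999-10-01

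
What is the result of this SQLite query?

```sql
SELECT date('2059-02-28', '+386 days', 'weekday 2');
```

Applying '+386 days' to 2059-02-28: counting 386 days forward gives 2060-03-20.
`weekday 2` advances to the next Tuesday; 2060-03-20 is a Saturday, so it moves forward to 2060-03-23.

2060-03-23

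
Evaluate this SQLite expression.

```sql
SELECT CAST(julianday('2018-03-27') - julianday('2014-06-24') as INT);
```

1372

6 days remain in June 2014 after the 24th (30 − 24).
Full months from July 2014 through February 2018 contribute their day counts.
Then 27 days into March 2018.
Total: 6 + 31 + 31 + 30 + 31 + 30 + 31 + 31 + 28 + 31 + 30 + 31 + 30 + 31 + 31 + 30 + 31 + 30 + 31 + 31 + 29 + 31 + 30 + 31 + 30 + 31 + 31 + 30 + 31 + 30 + 31 + 31 + 28 + 31 + 30 + 31 + 30 + 31 + 31 + 30 + 31 + 30 + 31 + 31 + 28 + 27 = 1372.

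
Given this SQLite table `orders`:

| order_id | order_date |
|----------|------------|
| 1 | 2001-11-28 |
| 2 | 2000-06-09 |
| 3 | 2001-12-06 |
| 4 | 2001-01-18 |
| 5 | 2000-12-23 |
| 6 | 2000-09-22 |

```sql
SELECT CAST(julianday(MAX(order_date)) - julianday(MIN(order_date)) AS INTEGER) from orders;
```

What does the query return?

MIN = 2000-06-09, MAX = 2001-12-06.
21 days remain in June 2000 after the 9th (30 − 9).
Full months from July 2000 through November 2001 contribute their day counts.
Then 6 days into December 2001.
Total: 21 + 31 + 31 + 30 + 31 + 30 + 31 + 31 + 28 + 31 + 30 + 31 + 30 + 31 + 31 + 30 + 31 + 30 + 6 = 545.

545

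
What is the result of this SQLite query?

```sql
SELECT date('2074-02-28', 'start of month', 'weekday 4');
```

`start of month` rewinds 2074-02-28 to 2074-02-01.
`weekday 4` advances to the next Thursday; 2074-02-01 is already a Thursday, so it stays at 2074-02-01.

2074-02-01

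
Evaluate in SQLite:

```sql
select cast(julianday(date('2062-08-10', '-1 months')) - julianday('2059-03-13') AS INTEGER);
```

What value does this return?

1215

Adding -1 month to 2062-08-10 gives 2062-07-10.
18 days remain in March 2059 after the 13th (31 − 13).
Full months from April 2059 through June 2062 contribute their day counts.
Then 10 days into July 2062.
Total: 18 + 30 + 31 + 30 + 31 + 31 + 30 + 31 + 30 + 31 + 31 + 29 + 31 + 30 + 31 + 30 + 31 + 31 + 30 + 31 + 30 + 31 + 31 + 28 + 31 + 30 + 31 + 30 + 31 + 31 + 30 + 31 + 30 + 31 + 31 + 28 + 31 + 30 + 31 + 30 + 10 = 1215.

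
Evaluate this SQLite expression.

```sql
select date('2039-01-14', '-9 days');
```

Going back 9 days within January lands on 2039-01-05.

2039-01-05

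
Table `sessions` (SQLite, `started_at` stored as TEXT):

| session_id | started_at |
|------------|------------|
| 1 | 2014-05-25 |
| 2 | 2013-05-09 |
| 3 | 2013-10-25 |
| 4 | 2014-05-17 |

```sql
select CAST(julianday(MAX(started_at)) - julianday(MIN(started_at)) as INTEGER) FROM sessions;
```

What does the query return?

MIN = 2013-05-09, MAX = 2014-05-25.
22 days remain in May 2013 after the 9th (31 − 9).
Full months from June 2013 through April 2014 contribute their day counts.
Then 25 days into May 2014.
Total: 22 + 30 + 31 + 31 + 30 + 31 + 30 + 31 + 31 + 28 + 31 + 30 + 25 = 381.

381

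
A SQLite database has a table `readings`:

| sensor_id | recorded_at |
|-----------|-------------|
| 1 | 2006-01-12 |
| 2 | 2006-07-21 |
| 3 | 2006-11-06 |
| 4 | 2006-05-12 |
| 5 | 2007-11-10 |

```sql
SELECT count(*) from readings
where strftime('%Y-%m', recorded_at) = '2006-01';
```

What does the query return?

Rows with year-month 2006-01: 2006-01-12 → 1.

1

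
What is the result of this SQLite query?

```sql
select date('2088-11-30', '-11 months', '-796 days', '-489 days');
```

2084-06-23

Adding -11 months to 2088-11-30 gives 2087-12-30.
Applying '-796 days' to 2087-12-30: counting 796 days back gives 2085-10-25.
Applying '-489 days' to 2085-10-25: counting 489 days back gives 2084-06-23.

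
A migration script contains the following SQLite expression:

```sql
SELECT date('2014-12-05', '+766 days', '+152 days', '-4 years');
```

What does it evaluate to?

Applying '+766 days' to 2014-12-05: counting 766 days forward gives 2017-01-09.
Applying '+152 days' to 2017-01-09: counting 152 days forward gives 2017-06-10.
Adding -4 years to 2017-06-10 gives 2013-06-10.

2013-06-10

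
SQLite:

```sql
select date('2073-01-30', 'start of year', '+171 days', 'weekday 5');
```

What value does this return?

`start of year` rewinds 2073-01-30 to 2073-01-01.
Applying '+171 days' to 2073-01-01: counting 171 days forward gives 2073-06-21.
`weekday 5` advances to the next Friday; 2073-06-21 is a Wednesday, so it moves forward to 2073-06-23.

2073-06-23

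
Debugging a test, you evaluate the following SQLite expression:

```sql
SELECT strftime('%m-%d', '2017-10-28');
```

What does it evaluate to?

`%m-%d` extracts the month-day: 10-28.

10-28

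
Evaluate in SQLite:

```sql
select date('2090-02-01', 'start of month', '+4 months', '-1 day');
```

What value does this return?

`start of month` rewinds 2090-02-01 to 2090-02-01.
Adding +4 months to 2090-02-01 gives 2090-06-01.
Going back 1 day from 2090-06-01 reaches 2090-05-31 (last day of May, 31 days).

2090-05-31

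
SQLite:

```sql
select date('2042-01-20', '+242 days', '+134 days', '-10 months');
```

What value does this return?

Applying '+242 days' to 2042-01-20: counting 242 days forward gives 2042-09-19.
Applying '+134 days' to 2042-09-19: counting 134 days forward gives 2043-01-31.
Adding -10 months to 2043-01-31 gives 2042-03-31.

2042-03-31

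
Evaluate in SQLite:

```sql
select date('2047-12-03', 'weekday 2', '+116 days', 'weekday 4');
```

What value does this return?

`weekday 2` advances to the next Tuesday; 2047-12-03 is already a Tuesday, so it stays at 2047-12-03.
Applying '+116 days' to 2047-12-03: counting 116 days forward gives 2048-03-28.
`weekday 4` advances to the next Thursday; 2048-03-28 is a Saturday, so it moves forward to 2048-04-02.

2048-04-02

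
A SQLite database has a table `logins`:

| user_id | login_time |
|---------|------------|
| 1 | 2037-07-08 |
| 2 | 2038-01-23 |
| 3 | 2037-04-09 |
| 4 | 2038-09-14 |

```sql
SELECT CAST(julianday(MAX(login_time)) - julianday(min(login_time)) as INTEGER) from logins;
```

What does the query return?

523

MIN = 2037-04-09, MAX = 2038-09-14.
21 days remain in April 2037 after the 9th (30 − 9).
Full months from May 2037 through August 2038 contribute their day counts.
Then 14 days into September 2038.
Total: 21 + 31 + 30 + 31 + 31 + 30 + 31 + 30 + 31 + 31 + 28 + 31 + 30 + 31 + 30 + 31 + 31 + 14 = 523.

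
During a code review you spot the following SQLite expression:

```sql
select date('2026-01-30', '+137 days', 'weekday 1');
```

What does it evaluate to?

2026-06-22

Applying '+137 days' to 2026-01-30: counting 137 days forward gives 2026-06-16.
`weekday 1` advances to the next Monday; 2026-06-16 is a Tuesday, so it moves forward to 2026-06-22.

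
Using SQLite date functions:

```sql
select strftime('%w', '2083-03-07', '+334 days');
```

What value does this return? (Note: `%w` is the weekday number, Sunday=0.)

First apply '+334 days': 2083-03-07 → 2084-02-04.
2084-02-04 is a Friday; with Sunday=0 that is 5.

5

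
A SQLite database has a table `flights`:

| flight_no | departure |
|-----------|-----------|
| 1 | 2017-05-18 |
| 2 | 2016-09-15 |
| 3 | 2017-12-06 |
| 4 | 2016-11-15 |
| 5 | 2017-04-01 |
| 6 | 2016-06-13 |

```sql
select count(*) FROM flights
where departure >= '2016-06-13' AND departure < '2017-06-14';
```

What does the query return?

5

Rows in [2016-06-13, 2017-06-14): 2017-05-18, 2016-09-15, 2016-11-15, 2017-04-01, 2016-06-13 → 5 rows.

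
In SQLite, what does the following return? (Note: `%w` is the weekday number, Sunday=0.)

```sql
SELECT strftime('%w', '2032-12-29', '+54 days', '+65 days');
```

First apply '+54 days', '+65 days': 2032-12-29 → 2033-04-27.
2033-04-27 is a Wednesday; with Sunday=0 that is 3.

3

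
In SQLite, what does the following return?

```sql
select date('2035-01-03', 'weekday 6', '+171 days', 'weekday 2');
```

`weekday 6` advances to the next Saturday; 2035-01-03 is a Wednesday, so it moves forward to 2035-01-06.
Applying '+171 days' to 2035-01-06: counting 171 days forward gives 2035-06-26.
`weekday 2` advances to the next Tuesday; 2035-06-26 is already a Tuesday, so it stays at 2035-06-26.

2035-06-26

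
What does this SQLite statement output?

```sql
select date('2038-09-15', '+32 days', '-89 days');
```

2038-07-20

September 2038 has 30 days; 15 remain after the 15th, so 16 days reach 2038-10-01.
Advancing 16 more days within October lands on 2038-10-17.
Applying '-89 days' to 2038-10-17: counting 89 days back gives 2038-07-20.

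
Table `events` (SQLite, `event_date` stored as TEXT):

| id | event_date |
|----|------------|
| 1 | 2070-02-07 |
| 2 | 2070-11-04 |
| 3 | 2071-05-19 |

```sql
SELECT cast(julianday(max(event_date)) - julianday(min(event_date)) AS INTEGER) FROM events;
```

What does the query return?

466

MIN = 2070-02-07, MAX = 2071-05-19.
21 days remain in February 2070 after the 7th (28 − 7).
Full months from March 2070 through April 2071 contribute their day counts.
Then 19 days into May 2071.
Total: 21 + 31 + 30 + 31 + 30 + 31 + 31 + 30 + 31 + 30 + 31 + 31 + 28 + 31 + 30 + 19 = 466.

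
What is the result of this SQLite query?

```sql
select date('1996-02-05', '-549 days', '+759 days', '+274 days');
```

Applying '-549 days' to 1996-02-05: counting 549 days back gives 1994-08-05.
Applying '+759 days' to 1994-08-05: counting 759 days forward gives 1996-09-02.
Applying '+274 days' to 1996-09-02: counting 274 days forward gives 1997-06-03.

1997-06-03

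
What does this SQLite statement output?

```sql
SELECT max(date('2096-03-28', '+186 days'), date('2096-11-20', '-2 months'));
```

date('2096-03-28', '+186 days') → 2096-09-30.
date('2096-11-20', '-2 months') → 2096-09-20.
Later of the two is 2096-09-30.

2096-09-30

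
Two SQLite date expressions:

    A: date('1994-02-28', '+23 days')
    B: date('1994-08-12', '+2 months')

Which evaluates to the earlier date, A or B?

A

A = 1994-03-23.
B = 1994-10-12.
A is earlier.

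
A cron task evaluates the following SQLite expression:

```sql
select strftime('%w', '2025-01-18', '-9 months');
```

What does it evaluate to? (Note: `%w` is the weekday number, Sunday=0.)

4

First apply '-9 months': 2025-01-18 → 2024-04-18.
2024-04-18 is a Thursday; with Sunday=0 that is 4.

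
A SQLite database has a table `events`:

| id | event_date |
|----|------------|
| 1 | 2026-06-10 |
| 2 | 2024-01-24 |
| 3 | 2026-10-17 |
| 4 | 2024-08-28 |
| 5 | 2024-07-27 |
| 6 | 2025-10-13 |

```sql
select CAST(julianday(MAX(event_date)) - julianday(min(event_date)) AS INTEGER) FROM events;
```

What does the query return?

MIN = 2024-01-24, MAX = 2026-10-17.
7 days remain in January 2024 after the 24th (31 − 24).
Full months from February 2024 through September 2026 contribute their day counts.
Then 17 days into October 2026.
Total: 7 + 29 + 31 + 30 + 31 + 30 + 31 + 31 + 30 + 31 + 30 + 31 + 31 + 28 + 31 + 30 + 31 + 30 + 31 + 31 + 30 + 31 + 30 + 31 + 31 + 28 + 31 + 30 + 31 + 30 + 31 + 31 + 30 + 17 = 997.

997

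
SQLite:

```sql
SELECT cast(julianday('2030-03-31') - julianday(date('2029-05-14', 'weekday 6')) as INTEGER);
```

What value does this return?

316

`weekday 6` advances to the next Saturday; 2029-05-14 is a Monday, so it moves forward to 2029-05-19.
12 days remain in May 2029 after the 19th (31 − 19).
Full months from June 2029 through February 2030 contribute their day counts.
Then 31 days into March 2030.
Total: 12 + 30 + 31 + 31 + 30 + 31 + 30 + 31 + 31 + 28 + 31 = 316.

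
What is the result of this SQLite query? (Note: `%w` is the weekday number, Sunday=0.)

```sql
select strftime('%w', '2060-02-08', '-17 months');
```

First apply '-17 months': 2060-02-08 → 2058-09-08.
2058-09-08 is a Sunday; with Sunday=0 that is 0.

0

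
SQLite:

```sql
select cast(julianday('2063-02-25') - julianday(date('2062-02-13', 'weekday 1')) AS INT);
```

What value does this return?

`weekday 1` advances to the next Monday; 2062-02-13 is already a Monday, so it stays at 2062-02-13.
15 days remain in February 2062 after the 13th (28 − 13).
Full months from March 2062 through January 2063 contribute their day counts.
Then 25 days into February 2063.
Total: 15 + 31 + 30 + 31 + 30 + 31 + 31 + 30 + 31 + 30 + 31 + 31 + 25 = 377.

377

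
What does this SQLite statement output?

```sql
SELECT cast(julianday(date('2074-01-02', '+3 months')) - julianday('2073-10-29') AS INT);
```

155

Adding +3 months to 2074-01-02 gives 2074-04-02.
2 days remain in October 2073 after the 29th (31 − 29).
November 2073: 30 days.
December 2073: 31 days.
January 2074: 31 days.
February 2074: 28 days.
March 2074: 31 days.
Then 2 days into April 2074.
Total: 2 + 30 + 31 + 31 + 28 + 31 + 2 = 155.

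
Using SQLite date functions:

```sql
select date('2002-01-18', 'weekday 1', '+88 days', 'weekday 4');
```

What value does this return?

2002-04-25

`weekday 1` advances to the next Monday; 2002-01-18 is a Friday, so it moves forward to 2002-01-21.
Applying '+88 days' to 2002-01-21: counting 88 days forward gives 2002-04-19.
`weekday 4` advances to the next Thursday; 2002-04-19 is a Friday, so it moves forward to 2002-04-25.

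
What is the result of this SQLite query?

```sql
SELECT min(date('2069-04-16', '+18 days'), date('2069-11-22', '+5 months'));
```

date('2069-04-16', '+18 days') → 2069-05-04.
date('2069-11-22', '+5 months') → 2070-04-22.
Earlier of the two is 2069-05-04.

2069-05-04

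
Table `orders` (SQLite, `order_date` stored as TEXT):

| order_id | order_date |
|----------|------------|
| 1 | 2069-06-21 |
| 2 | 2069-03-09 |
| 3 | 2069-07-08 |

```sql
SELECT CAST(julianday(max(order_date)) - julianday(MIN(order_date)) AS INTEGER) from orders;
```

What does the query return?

121

MIN = 2069-03-09, MAX = 2069-07-08.
22 days remain in March 2069 after the 9th (31 − 9).
April 2069: 30 days.
May 2069: 31 days.
June 2069: 30 days.
Then 8 days into July 2069.
Total: 22 + 30 + 31 + 30 + 8 = 121.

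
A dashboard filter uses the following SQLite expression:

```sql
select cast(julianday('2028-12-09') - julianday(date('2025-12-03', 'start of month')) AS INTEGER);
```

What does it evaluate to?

`start of month` rewinds 2025-12-03 to 2025-12-01.
30 days remain in December 2025 after the 1st (31 − 1).
Full months from January 2026 through November 2028 contribute their day counts.
Then 9 days into December 2028.
Total: 30 + 31 + 28 + 31 + 30 + 31 + 30 + 31 + 31 + 30 + 31 + 30 + 31 + 31 + 28 + 31 + 30 + 31 + 30 + 31 + 31 + 30 + 31 + 30 + 31 + 31 + 29 + 31 + 30 + 31 + 30 + 31 + 31 + 30 + 31 + 30 + 9 = 1104.

1104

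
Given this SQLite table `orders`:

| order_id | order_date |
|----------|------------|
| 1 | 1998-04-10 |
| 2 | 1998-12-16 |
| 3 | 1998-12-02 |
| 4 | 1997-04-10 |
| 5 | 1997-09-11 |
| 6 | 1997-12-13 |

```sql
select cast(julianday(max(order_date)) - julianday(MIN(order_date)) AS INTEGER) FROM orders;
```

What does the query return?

615

MIN = 1997-04-10, MAX = 1998-12-16.
20 days remain in April 1997 after the 10th (30 − 10).
Full months from May 1997 through November 1998 contribute their day counts.
Then 16 days into December 1998.
Total: 20 + 31 + 30 + 31 + 31 + 30 + 31 + 30 + 31 + 31 + 28 + 31 + 30 + 31 + 30 + 31 + 31 + 30 + 31 + 30 + 16 = 615.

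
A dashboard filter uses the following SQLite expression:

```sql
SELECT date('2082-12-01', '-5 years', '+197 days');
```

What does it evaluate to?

Adding -5 years to 2082-12-01 gives 2077-12-01.
Applying '+197 days' to 2077-12-01: counting 197 days forward gives 2078-06-16.

2078-06-16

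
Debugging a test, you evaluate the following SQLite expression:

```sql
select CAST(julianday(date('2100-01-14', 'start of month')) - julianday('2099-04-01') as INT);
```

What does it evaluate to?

`start of month` rewinds 2100-01-14 to 2100-01-01.
29 days remain in April 2099 after the 1st (30 − 1).
Full months from May 2099 through December 2099 contribute their day counts.
Then 1 day into January 2100.
Total: 29 + 31 + 30 + 31 + 31 + 30 + 31 + 30 + 31 + 1 = 275.

275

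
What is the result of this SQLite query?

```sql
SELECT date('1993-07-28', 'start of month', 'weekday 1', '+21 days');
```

1993-07-26

`start of month` rewinds 1993-07-28 to 1993-07-01.
`weekday 1` advances to the next Monday; 1993-07-01 is a Thursday, so it moves forward to 1993-07-05.
Advancing 21 more days within July lands on 1993-07-26.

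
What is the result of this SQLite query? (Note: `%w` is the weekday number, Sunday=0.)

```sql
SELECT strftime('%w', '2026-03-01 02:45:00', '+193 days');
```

First apply '+193 days': 2026-03-01 02:45:00 → 2026-09-10 02:45:00.
2026-09-10 is a Thursday; with Sunday=0 that is 4.

4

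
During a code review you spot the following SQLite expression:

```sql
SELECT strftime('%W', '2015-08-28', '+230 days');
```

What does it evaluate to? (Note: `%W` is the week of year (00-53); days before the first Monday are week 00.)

15

First apply '+230 days': 2015-08-28 → 2016-04-14.
2016-04-14 is a Thursday. SQLite's %W counts Mondays since the year started; the result is 15.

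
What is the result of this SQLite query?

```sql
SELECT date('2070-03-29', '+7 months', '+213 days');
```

Adding +7 months to 2070-03-29 gives 2070-10-29.
Applying '+213 days' to 2070-10-29: counting 213 days forward gives 2071-05-30.

2071-05-30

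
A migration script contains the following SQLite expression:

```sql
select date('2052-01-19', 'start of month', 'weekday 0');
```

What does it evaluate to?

2052-01-07

`start of month` rewinds 2052-01-19 to 2052-01-01.
`weekday 0` advances to the next Sunday; 2052-01-01 is a Monday, so it moves forward to 2052-01-07.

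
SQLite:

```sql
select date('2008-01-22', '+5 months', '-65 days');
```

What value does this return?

2008-04-18

Adding +5 months to 2008-01-22 gives 2008-06-22.
Applying '-65 days' to 2008-06-22: counting 65 days back gives 2008-04-18.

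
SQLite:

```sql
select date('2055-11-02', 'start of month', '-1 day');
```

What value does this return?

`start of month` rewinds 2055-11-02 to 2055-11-01.
Going back 1 day from 2055-11-01 reaches 2055-10-31 (last day of October, 31 days).

2055-10-31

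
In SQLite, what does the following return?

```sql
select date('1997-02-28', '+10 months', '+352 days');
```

1998-12-15

Adding +10 months to 1997-02-28 gives 1997-12-28.
Applying '+352 days' to 1997-12-28: counting 352 days forward gives 1998-12-15.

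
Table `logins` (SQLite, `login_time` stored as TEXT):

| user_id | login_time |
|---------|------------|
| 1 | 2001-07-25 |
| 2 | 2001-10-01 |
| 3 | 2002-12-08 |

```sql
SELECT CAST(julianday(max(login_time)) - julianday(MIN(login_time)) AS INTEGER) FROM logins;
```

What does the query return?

MIN = 2001-07-25, MAX = 2002-12-08.
6 days remain in July 2001 after the 25th (31 − 25).
Full months from August 2001 through November 2002 contribute their day counts.
Then 8 days into December 2002.
Total: 6 + 31 + 30 + 31 + 30 + 31 + 31 + 28 + 31 + 30 + 31 + 30 + 31 + 31 + 30 + 31 + 30 + 8 = 501.

501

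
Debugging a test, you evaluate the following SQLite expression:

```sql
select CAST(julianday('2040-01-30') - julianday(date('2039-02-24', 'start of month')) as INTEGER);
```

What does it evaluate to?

363

`start of month` rewinds 2039-02-24 to 2039-02-01.
27 days remain in February 2039 after the 1st (28 − 1).
Full months from March 2039 through December 2039 contribute their day counts.
Then 30 days into January 2040.
Total: 27 + 31 + 30 + 31 + 30 + 31 + 31 + 30 + 31 + 30 + 31 + 30 = 363.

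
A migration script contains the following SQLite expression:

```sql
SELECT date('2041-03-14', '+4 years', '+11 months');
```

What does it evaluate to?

Adding +4 years to 2041-03-14 gives 2045-03-14.
Adding +11 months to 2045-03-14 gives 2046-02-14.

2046-02-14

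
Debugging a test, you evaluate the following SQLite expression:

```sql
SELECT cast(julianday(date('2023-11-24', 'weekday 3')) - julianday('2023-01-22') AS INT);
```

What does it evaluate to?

311

`weekday 3` advances to the next Wednesday; 2023-11-24 is a Friday, so it moves forward to 2023-11-29.
9 days remain in January 2023 after the 22nd (31 − 22).
Full months from February 2023 through October 2023 contribute their day counts.
Then 29 days into November 2023.
Total: 9 + 28 + 31 + 30 + 31 + 30 + 31 + 31 + 30 + 31 + 29 = 311.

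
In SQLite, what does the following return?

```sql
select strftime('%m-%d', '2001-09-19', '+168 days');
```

03-06

First apply '+168 days': 2001-09-19 → 2002-03-06.
`%m-%d` extracts the month-day: 03-06.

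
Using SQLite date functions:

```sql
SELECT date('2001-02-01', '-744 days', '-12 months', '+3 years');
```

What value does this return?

2001-01-19

Applying '-744 days' to 2001-02-01: counting 744 days back gives 1999-01-19.
Adding -12 months to 1999-01-19 gives 1998-01-19.
Adding +3 years to 1998-01-19 gives 2001-01-19.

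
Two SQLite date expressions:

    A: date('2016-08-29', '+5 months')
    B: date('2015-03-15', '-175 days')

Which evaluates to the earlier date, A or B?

A = 2017-01-29.
B = 2014-09-21.
B is earlier.

B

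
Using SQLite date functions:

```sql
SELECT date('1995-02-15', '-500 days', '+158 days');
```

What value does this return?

1994-03-10

Applying '-500 days' to 1995-02-15: counting 500 days back gives 1993-10-03.
Applying '+158 days' to 1993-10-03: counting 158 days forward gives 1994-03-10.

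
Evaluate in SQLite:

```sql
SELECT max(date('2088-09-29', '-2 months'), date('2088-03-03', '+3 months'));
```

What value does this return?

date('2088-09-29', '-2 months') → 2088-07-29.
date('2088-03-03', '+3 months') → 2088-06-03.
Later of the two is 2088-07-29.

2088-07-29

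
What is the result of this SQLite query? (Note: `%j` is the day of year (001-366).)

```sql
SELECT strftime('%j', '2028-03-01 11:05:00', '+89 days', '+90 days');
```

First apply '+89 days', '+90 days': 2028-03-01 11:05:00 → 2028-08-27 11:05:00.
Day-of-year for 2028-08-27: days since 2028-01-01 inclusive = 240, zero-padded to 240.

240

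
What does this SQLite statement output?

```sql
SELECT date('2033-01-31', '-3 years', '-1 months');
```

Adding -3 years to 2033-01-31 gives 2030-01-31.
Adding -1 month to 2030-01-31 gives 2029-12-31.

2029-12-31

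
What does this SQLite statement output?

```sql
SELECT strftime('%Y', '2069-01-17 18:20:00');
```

`%Y` extracts the 4-digit year: 2069.

2069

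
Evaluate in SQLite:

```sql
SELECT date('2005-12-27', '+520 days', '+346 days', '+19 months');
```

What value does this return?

2009-12-11

Applying '+520 days' to 2005-12-27: counting 520 days forward gives 2007-05-31.
Applying '+346 days' to 2007-05-31: counting 346 days forward gives 2008-05-11.
Adding +19 months to 2008-05-11 gives 2009-12-11.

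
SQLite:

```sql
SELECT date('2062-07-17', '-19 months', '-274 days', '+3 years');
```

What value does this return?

2063-03-18

Adding -19 months to 2062-07-17 gives 2060-12-17.
Applying '-274 days' to 2060-12-17: counting 274 days back gives 2060-03-18.
Adding +3 years to 2060-03-18 gives 2063-03-18.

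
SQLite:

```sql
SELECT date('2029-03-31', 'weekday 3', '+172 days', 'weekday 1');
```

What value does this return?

2029-09-24

`weekday 3` advances to the next Wednesday; 2029-03-31 is a Saturday, so it moves forward to 2029-04-04.
Applying '+172 days' to 2029-04-04: counting 172 days forward gives 2029-09-23.
`weekday 1` advances to the next Monday; 2029-09-23 is a Sunday, so it moves forward to 2029-09-24.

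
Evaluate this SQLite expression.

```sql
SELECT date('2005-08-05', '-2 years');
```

2003-08-05

Adding -2 years to 2005-08-05 gives 2003-08-05.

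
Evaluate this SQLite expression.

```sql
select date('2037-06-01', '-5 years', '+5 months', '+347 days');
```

Adding -5 years to 2037-06-01 gives 2032-06-01.
Adding +5 months to 2032-06-01 gives 2032-11-01.
Applying '+347 days' to 2032-11-01: counting 347 days forward gives 2033-10-14.

2033-10-14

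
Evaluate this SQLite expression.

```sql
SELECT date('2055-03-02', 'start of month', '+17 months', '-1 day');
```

`start of month` rewinds 2055-03-02 to 2055-03-01.
Adding +17 months to 2055-03-01 gives 2056-08-01.
Going back 1 day from 2056-08-01 reaches 2056-07-31 (last day of July, 31 days).

2056-07-31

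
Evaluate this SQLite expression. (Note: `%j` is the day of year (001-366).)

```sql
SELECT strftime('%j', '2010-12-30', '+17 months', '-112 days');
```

First apply '+17 months', '-112 days': 2010-12-30 → 2012-02-08.
Day-of-year for 2012-02-08: days since 2012-01-01 inclusive = 39, zero-padded to 039.

039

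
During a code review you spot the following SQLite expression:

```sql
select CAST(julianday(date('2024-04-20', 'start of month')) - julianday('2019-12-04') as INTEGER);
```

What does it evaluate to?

`start of month` rewinds 2024-04-20 to 2024-04-01.
27 days remain in December 2019 after the 4th (31 − 4).
Full months from January 2020 through March 2024 contribute their day counts.
Then 1 day into April 2024.
Total: 27 + 31 + 29 + 31 + 30 + 31 + 30 + 31 + 31 + 30 + 31 + 30 + 31 + 31 + 28 + 31 + 30 + 31 + 30 + 31 + 31 + 30 + 31 + 30 + 31 + 31 + 28 + 31 + 30 + 31 + 30 + 31 + 31 + 30 + 31 + 30 + 31 + 31 + 28 + 31 + 30 + 31 + 30 + 31 + 31 + 30 + 31 + 30 + 31 + 31 + 29 + 31 + 1 = 1580.

1580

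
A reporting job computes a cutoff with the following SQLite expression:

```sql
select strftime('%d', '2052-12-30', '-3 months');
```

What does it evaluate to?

First apply '-3 months': 2052-12-30 → 2052-09-30.
`%d` extracts the 2-digit day of month: 30.

30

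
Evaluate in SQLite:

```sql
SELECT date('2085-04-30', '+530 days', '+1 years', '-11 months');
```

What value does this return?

Applying '+530 days' to 2085-04-30: counting 530 days forward gives 2086-10-12.
Adding +1 year to 2086-10-12 gives 2087-10-12.
Adding -11 months to 2087-10-12 gives 2086-11-12.

2086-11-12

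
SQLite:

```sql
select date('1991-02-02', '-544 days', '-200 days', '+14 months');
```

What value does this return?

Applying '-544 days' to 1991-02-02: counting 544 days back gives 1989-08-07.
Applying '-200 days' to 1989-08-07: counting 200 days back gives 1989-01-19.
Adding +14 months to 1989-01-19 gives 1990-03-19.

1990-03-19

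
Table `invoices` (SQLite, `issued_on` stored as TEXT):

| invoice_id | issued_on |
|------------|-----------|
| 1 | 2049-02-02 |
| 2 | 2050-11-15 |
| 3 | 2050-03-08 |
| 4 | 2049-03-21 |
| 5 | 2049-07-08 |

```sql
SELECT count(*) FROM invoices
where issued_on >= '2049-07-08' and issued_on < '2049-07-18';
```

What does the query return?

1

Rows in [2049-07-08, 2049-07-18): 2049-07-08 → 1 row.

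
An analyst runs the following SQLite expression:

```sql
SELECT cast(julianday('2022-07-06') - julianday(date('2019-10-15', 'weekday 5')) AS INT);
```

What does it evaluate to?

992

`weekday 5` advances to the next Friday; 2019-10-15 is a Tuesday, so it moves forward to 2019-10-18.
13 days remain in October 2019 after the 18th (31 − 18).
Full months from November 2019 through June 2022 contribute their day counts.
Then 6 days into July 2022.
Total: 13 + 30 + 31 + 31 + 29 + 31 + 30 + 31 + 30 + 31 + 31 + 30 + 31 + 30 + 31 + 31 + 28 + 31 + 30 + 31 + 30 + 31 + 31 + 30 + 31 + 30 + 31 + 31 + 28 + 31 + 30 + 31 + 30 + 6 = 992.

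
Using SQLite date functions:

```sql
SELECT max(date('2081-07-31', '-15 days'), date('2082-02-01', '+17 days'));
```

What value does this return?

2082-02-18

date('2081-07-31', '-15 days') → 2081-07-16.
date('2082-02-01', '+17 days') → 2082-02-18.
Later of the two is 2082-02-18.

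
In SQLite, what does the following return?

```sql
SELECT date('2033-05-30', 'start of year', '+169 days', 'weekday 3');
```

2033-06-22

`start of year` rewinds 2033-05-30 to 2033-01-01.
Applying '+169 days' to 2033-01-01: counting 169 days forward gives 2033-06-19.
`weekday 3` advances to the next Wednesday; 2033-06-19 is a Sunday, so it moves forward to 2033-06-22.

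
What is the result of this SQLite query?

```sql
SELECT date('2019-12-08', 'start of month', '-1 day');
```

`start of month` rewinds 2019-12-08 to 2019-12-01.
Going back 1 day from 2019-12-01 reaches 2019-11-30 (last day of November, 30 days).

2019-11-30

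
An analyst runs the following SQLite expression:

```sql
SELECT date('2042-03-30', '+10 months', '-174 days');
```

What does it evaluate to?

Adding +10 months to 2042-03-30 gives 2043-01-30.
Applying '-174 days' to 2043-01-30: counting 174 days back gives 2042-08-09.

2042-08-09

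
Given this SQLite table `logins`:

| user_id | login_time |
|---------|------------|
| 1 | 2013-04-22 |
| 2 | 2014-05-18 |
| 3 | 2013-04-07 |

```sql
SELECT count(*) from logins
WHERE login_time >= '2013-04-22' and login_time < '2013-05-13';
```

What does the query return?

Rows in [2013-04-22, 2013-05-13): 2013-04-22 → 1 row.

1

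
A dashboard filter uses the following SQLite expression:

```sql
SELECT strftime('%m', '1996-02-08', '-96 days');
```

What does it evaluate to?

First apply '-96 days': 1996-02-08 → 1995-11-04.
`%m` extracts the 2-digit month (01-12): 11.

11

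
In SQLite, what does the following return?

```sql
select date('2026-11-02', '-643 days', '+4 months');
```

2025-05-28

Applying '-643 days' to 2026-11-02: counting 643 days back gives 2025-01-28.
Adding +4 months to 2025-01-28 gives 2025-05-28.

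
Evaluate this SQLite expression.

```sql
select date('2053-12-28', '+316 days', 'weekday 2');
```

Applying '+316 days' to 2053-12-28: counting 316 days forward gives 2054-11-09.
`weekday 2` advances to the next Tuesday; 2054-11-09 is a Monday, so it moves forward to 2054-11-10.

2054-11-10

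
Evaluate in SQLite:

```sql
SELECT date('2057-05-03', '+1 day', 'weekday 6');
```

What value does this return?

Advancing 1 more day within May lands on 2057-05-04.
`weekday 6` advances to the next Saturday; 2057-05-04 is a Friday, so it moves forward to 2057-05-05.

2057-05-05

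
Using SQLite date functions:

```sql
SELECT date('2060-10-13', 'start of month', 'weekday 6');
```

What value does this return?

2060-10-02

`start of month` rewinds 2060-10-13 to 2060-10-01.
`weekday 6` advances to the next Saturday; 2060-10-01 is a Friday, so it moves forward to 2060-10-02.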